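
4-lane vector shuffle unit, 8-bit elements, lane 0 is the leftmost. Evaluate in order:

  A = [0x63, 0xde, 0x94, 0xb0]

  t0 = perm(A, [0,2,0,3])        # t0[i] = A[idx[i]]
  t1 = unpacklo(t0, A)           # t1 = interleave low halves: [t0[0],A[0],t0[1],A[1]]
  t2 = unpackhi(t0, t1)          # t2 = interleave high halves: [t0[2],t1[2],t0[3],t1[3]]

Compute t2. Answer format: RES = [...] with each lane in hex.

RES = [ 0x63  0x94  0xb0  0xde ]

  t0: 63 94 63 b0
  t1: 63 63 94 de
  t2: 63 94 b0 de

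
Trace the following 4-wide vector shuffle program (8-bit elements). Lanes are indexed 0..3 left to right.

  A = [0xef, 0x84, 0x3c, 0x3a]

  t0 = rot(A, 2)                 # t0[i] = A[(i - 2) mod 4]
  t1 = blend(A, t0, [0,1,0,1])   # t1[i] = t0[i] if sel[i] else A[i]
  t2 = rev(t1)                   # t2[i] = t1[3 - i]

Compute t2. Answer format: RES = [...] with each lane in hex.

t0 = [0x3c, 0x3a, 0xef, 0x84]
t1 = [0xef, 0x3a, 0x3c, 0x84]
t2 = [0x84, 0x3c, 0x3a, 0xef]

RES = [0x84, 0x3c, 0x3a, 0xef]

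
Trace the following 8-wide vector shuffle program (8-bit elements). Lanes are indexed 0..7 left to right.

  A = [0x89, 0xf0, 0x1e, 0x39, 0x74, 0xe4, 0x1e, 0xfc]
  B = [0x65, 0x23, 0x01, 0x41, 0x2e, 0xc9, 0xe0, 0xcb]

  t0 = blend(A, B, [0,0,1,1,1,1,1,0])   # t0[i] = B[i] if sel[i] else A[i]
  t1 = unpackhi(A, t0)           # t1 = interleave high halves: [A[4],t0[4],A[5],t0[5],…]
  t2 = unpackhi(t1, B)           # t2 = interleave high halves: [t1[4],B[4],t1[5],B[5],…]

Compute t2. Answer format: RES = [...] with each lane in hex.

t0 = [0x89, 0xf0, 0x01, 0x41, 0x2e, 0xc9, 0xe0, 0xfc]
t1 = [0x74, 0x2e, 0xe4, 0xc9, 0x1e, 0xe0, 0xfc, 0xfc]
t2 = [0x1e, 0x2e, 0xe0, 0xc9, 0xfc, 0xe0, 0xfc, 0xcb]

RES = [0x1e, 0x2e, 0xe0, 0xc9, 0xfc, 0xe0, 0xfc, 0xcb]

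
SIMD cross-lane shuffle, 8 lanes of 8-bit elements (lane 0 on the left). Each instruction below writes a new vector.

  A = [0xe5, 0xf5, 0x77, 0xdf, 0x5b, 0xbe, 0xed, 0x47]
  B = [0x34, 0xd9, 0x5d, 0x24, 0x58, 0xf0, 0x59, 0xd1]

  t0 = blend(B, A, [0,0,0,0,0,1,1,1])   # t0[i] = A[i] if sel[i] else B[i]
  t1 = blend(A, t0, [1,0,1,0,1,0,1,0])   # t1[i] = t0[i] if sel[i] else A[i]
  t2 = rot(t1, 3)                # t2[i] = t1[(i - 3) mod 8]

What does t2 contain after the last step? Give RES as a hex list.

RES = [0xbe, 0xed, 0x47, 0x34, 0xf5, 0x5d, 0xdf, 0x58]

t0 = [0x34, 0xd9, 0x5d, 0x24, 0x58, 0xbe, 0xed, 0x47]
t1 = [0x34, 0xf5, 0x5d, 0xdf, 0x58, 0xbe, 0xed, 0x47]
t2 = [0xbe, 0xed, 0x47, 0x34, 0xf5, 0x5d, 0xdf, 0x58]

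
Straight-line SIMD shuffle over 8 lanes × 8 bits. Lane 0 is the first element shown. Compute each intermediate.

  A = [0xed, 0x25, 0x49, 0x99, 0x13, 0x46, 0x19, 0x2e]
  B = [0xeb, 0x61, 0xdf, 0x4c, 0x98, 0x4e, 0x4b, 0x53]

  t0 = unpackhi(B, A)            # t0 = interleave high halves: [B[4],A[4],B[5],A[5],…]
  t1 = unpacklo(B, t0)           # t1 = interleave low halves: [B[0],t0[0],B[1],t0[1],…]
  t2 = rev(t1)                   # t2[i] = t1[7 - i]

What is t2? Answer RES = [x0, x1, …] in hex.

t0 = [0x98, 0x13, 0x4e, 0x46, 0x4b, 0x19, 0x53, 0x2e]
t1 = [0xeb, 0x98, 0x61, 0x13, 0xdf, 0x4e, 0x4c, 0x46]
t2 = [0x46, 0x4c, 0x4e, 0xdf, 0x13, 0x61, 0x98, 0xeb]

RES = [0x46, 0x4c, 0x4e, 0xdf, 0x13, 0x61, 0x98, 0xeb]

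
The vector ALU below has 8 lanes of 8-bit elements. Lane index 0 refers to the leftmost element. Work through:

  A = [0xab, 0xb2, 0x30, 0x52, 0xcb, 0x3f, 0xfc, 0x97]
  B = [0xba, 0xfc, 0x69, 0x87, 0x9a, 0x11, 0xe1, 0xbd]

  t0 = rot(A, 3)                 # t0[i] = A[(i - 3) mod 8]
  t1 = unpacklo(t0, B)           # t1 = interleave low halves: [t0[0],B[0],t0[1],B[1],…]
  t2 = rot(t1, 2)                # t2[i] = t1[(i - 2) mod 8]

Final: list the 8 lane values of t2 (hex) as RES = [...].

  t0: 3f fc 97 ab b2 30 52 cb
  t1: 3f ba fc fc 97 69 ab 87
  t2: ab 87 3f ba fc fc 97 69

RES = [0xab, 0x87, 0x3f, 0xba, 0xfc, 0xfc, 0x97, 0x69]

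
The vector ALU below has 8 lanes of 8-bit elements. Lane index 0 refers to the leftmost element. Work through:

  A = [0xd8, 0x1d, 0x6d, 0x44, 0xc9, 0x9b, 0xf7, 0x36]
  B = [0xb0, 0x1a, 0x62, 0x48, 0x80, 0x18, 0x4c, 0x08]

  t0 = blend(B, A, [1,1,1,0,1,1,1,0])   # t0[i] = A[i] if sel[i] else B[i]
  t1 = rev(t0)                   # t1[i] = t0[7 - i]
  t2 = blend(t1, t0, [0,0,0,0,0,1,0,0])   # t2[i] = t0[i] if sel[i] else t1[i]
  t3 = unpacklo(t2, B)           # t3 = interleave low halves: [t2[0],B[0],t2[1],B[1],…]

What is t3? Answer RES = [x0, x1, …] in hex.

  t0: d8 1d 6d 48 c9 9b f7 08
  t1: 08 f7 9b c9 48 6d 1d d8
  t2: 08 f7 9b c9 48 9b 1d d8
  t3: 08 b0 f7 1a 9b 62 c9 48

RES = [ 0x08  0xb0  0xf7  0x1a  0x9b  0x62  0xc9  0x48 ]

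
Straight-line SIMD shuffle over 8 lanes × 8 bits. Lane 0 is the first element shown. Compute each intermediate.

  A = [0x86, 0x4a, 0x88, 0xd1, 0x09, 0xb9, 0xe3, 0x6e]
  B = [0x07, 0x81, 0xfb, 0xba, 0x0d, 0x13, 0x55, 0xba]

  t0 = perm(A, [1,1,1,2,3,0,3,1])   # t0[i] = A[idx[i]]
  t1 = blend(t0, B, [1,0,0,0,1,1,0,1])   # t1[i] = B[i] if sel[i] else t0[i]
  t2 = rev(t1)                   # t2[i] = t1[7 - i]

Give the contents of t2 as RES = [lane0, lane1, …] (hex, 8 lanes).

→ t0 |4a|4a|4a|88|d1|86|d1|4a|
→ t1 |07|4a|4a|88|0d|13|d1|ba|
→ t2 |ba|d1|13|0d|88|4a|4a|07|

RES = [ 0xba  0xd1  0x13  0x0d  0x88  0x4a  0x4a  0x07 ]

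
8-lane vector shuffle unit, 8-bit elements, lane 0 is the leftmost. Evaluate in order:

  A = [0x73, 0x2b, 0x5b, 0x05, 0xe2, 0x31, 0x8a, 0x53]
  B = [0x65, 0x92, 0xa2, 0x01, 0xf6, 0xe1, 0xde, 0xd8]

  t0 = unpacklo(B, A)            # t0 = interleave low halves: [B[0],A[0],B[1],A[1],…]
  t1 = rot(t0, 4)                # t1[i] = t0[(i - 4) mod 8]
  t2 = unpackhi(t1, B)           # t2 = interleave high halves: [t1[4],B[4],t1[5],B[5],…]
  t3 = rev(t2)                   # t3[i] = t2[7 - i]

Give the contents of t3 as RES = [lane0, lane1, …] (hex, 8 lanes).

RES = [ 0xd8  0x2b  0xde  0x92  0xe1  0x73  0xf6  0x65 ]

  t0: 65 73 92 2b a2 5b 01 05
  t1: a2 5b 01 05 65 73 92 2b
  t2: 65 f6 73 e1 92 de 2b d8
  t3: d8 2b de 92 e1 73 f6 65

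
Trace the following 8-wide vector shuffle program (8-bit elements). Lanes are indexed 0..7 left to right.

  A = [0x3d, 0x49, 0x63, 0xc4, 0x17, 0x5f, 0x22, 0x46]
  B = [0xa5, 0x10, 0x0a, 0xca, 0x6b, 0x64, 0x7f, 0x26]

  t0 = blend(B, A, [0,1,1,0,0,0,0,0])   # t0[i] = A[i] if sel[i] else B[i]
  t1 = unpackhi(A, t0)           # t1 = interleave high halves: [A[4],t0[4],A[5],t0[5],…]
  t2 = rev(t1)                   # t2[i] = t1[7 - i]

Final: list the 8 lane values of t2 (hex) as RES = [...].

RES = [ 0x26  0x46  0x7f  0x22  0x64  0x5f  0x6b  0x17 ]

  t0: a5 49 63 ca 6b 64 7f 26
  t1: 17 6b 5f 64 22 7f 46 26
  t2: 26 46 7f 22 64 5f 6b 17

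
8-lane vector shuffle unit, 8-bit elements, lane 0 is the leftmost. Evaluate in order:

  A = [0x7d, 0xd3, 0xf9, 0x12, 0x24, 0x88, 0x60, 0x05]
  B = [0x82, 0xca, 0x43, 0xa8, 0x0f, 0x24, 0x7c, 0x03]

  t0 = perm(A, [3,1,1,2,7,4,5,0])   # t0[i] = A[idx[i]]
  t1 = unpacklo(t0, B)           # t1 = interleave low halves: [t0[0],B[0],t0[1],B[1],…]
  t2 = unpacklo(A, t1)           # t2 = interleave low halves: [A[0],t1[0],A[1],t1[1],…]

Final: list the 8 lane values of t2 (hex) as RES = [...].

RES = [0x7d, 0x12, 0xd3, 0x82, 0xf9, 0xd3, 0x12, 0xca]

  t0: 12 d3 d3 f9 05 24 88 7d
  t1: 12 82 d3 ca d3 43 f9 a8
  t2: 7d 12 d3 82 f9 d3 12 ca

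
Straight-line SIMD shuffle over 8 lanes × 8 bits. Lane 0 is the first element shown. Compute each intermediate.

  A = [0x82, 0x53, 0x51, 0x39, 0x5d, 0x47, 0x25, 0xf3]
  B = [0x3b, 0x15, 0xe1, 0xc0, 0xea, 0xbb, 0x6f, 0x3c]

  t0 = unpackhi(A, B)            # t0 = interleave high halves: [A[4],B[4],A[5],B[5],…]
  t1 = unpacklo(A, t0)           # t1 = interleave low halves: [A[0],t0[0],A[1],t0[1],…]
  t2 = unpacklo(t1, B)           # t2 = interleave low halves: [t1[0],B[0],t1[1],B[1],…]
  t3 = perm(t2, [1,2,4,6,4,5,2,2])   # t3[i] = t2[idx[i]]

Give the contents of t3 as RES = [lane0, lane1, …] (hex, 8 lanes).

  t0: 5d ea 47 bb 25 6f f3 3c
  t1: 82 5d 53 ea 51 47 39 bb
  t2: 82 3b 5d 15 53 e1 ea c0
  t3: 3b 5d 53 ea 53 e1 5d 5d

RES = [ 0x3b  0x5d  0x53  0xea  0x53  0xe1  0x5d  0x5d ]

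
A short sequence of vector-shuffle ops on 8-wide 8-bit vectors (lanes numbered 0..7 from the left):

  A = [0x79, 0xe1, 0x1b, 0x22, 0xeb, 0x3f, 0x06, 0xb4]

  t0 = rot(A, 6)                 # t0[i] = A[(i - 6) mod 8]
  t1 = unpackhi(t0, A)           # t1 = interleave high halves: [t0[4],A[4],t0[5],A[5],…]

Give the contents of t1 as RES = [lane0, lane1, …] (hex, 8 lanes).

→ t0 |1b|22|eb|3f|06|b4|79|e1|
→ t1 |06|eb|b4|3f|79|06|e1|b4|

RES = [ 0x06  0xeb  0xb4  0x3f  0x79  0x06  0xe1  0xb4 ]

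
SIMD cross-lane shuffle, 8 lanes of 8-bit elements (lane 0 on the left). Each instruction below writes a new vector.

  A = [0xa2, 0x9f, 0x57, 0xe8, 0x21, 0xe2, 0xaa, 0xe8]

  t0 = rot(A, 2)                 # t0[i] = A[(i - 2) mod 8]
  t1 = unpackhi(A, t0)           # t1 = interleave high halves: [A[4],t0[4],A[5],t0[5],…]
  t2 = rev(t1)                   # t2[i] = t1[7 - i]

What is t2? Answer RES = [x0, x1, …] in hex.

RES = [ 0xe2  0xe8  0x21  0xaa  0xe8  0xe2  0x57  0x21 ]

  t0: aa e8 a2 9f 57 e8 21 e2
  t1: 21 57 e2 e8 aa 21 e8 e2
  t2: e2 e8 21 aa e8 e2 57 21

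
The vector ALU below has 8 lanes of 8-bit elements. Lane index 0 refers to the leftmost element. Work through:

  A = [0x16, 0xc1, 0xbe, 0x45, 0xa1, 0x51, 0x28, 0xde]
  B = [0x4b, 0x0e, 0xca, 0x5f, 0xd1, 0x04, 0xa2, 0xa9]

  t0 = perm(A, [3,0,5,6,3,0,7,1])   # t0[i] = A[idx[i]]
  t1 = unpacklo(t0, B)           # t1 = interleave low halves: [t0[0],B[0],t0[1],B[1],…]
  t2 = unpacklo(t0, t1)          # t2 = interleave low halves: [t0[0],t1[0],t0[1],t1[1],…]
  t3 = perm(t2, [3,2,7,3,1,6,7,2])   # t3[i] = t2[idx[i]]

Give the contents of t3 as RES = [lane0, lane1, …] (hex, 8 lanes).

t0 = [0x45, 0x16, 0x51, 0x28, 0x45, 0x16, 0xde, 0xc1]
t1 = [0x45, 0x4b, 0x16, 0x0e, 0x51, 0xca, 0x28, 0x5f]
t2 = [0x45, 0x45, 0x16, 0x4b, 0x51, 0x16, 0x28, 0x0e]
t3 = [0x4b, 0x16, 0x0e, 0x4b, 0x45, 0x28, 0x0e, 0x16]

RES = [0x4b, 0x16, 0x0e, 0x4b, 0x45, 0x28, 0x0e, 0x16]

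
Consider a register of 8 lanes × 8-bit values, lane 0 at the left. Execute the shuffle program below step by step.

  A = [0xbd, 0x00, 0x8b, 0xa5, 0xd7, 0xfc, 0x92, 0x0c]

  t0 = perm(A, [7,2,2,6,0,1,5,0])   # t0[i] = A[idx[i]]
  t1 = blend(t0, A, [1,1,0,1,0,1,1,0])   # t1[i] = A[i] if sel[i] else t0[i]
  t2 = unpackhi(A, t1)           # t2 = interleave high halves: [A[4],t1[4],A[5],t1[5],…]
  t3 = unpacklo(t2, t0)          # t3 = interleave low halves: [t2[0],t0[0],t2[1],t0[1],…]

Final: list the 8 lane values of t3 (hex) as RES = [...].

→ t0 |0c|8b|8b|92|bd|00|fc|bd|
→ t1 |bd|00|8b|a5|bd|fc|92|bd|
→ t2 |d7|bd|fc|fc|92|92|0c|bd|
→ t3 |d7|0c|bd|8b|fc|8b|fc|92|

RES = [ 0xd7  0x0c  0xbd  0x8b  0xfc  0x8b  0xfc  0x92 ]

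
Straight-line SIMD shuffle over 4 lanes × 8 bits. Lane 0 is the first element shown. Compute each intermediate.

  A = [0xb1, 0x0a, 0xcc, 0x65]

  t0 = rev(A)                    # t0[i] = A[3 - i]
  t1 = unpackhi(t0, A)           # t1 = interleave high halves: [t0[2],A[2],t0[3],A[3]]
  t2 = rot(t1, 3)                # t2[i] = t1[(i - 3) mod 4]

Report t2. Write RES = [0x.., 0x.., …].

→ t0 |65|cc|0a|b1|
→ t1 |0a|cc|b1|65|
→ t2 |cc|b1|65|0a|

RES = [ 0xcc  0xb1  0x65  0x0a ]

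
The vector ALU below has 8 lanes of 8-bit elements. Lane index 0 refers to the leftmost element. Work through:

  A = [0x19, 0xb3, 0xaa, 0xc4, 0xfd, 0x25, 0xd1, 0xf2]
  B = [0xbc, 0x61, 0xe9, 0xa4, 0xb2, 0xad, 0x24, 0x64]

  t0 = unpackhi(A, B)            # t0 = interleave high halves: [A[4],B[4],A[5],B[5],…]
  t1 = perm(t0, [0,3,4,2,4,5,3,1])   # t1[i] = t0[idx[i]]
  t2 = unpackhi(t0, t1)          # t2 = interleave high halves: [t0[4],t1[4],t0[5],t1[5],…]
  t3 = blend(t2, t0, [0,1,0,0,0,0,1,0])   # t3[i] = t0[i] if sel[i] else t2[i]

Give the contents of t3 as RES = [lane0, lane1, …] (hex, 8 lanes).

t0 = [0xfd, 0xb2, 0x25, 0xad, 0xd1, 0x24, 0xf2, 0x64]
t1 = [0xfd, 0xad, 0xd1, 0x25, 0xd1, 0x24, 0xad, 0xb2]
t2 = [0xd1, 0xd1, 0x24, 0x24, 0xf2, 0xad, 0x64, 0xb2]
t3 = [0xd1, 0xb2, 0x24, 0x24, 0xf2, 0xad, 0xf2, 0xb2]

RES = [ 0xd1  0xb2  0x24  0x24  0xf2  0xad  0xf2  0xb2 ]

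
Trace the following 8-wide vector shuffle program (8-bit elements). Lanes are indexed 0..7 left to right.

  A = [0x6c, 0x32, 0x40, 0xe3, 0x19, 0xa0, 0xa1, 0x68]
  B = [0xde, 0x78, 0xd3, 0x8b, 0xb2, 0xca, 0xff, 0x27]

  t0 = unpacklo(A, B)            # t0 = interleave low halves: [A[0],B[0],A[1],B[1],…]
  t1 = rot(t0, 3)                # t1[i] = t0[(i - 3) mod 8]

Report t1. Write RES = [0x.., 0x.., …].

t0 = [0x6c, 0xde, 0x32, 0x78, 0x40, 0xd3, 0xe3, 0x8b]
t1 = [0xd3, 0xe3, 0x8b, 0x6c, 0xde, 0x32, 0x78, 0x40]

RES = [ 0xd3  0xe3  0x8b  0x6c  0xde  0x32  0x78  0x40 ]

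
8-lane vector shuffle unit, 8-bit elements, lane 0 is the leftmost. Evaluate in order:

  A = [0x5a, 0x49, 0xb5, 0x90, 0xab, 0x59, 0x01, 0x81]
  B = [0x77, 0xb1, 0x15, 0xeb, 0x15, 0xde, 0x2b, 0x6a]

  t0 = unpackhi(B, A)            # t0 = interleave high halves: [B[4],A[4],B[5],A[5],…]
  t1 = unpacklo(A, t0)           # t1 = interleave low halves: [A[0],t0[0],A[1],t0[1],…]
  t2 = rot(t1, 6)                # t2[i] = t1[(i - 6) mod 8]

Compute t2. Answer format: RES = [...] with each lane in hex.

RES = [0x49, 0xab, 0xb5, 0xde, 0x90, 0x59, 0x5a, 0x15]

  t0: 15 ab de 59 2b 01 6a 81
  t1: 5a 15 49 ab b5 de 90 59
  t2: 49 ab b5 de 90 59 5a 15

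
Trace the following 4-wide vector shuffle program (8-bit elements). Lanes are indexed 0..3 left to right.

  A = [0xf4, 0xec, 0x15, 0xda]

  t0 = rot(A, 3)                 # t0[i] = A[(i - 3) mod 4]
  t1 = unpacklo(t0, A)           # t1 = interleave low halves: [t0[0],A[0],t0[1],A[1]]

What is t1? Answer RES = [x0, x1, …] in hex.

→ t0 |ec|15|da|f4|
→ t1 |ec|f4|15|ec|

RES = [ 0xec  0xf4  0x15  0xec ]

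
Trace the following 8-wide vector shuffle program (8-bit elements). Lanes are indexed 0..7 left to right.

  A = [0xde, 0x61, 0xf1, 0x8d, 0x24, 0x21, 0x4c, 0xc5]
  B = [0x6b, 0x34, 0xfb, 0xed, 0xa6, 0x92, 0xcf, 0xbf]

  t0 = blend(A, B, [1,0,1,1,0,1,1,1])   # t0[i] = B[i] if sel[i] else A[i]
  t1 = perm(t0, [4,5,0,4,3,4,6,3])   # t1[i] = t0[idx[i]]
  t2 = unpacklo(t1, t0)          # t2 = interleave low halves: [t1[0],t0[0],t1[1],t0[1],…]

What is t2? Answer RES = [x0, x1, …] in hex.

  t0: 6b 61 fb ed 24 92 cf bf
  t1: 24 92 6b 24 ed 24 cf ed
  t2: 24 6b 92 61 6b fb 24 ed

RES = [0x24, 0x6b, 0x92, 0x61, 0x6b, 0xfb, 0x24, 0xed]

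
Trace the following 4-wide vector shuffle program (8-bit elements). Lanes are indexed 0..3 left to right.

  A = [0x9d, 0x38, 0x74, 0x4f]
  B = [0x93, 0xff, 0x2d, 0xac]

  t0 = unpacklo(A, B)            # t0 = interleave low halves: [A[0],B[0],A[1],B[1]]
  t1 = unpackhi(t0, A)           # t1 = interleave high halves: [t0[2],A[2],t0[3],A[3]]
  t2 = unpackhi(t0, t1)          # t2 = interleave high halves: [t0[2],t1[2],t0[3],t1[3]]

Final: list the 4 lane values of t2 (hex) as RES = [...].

RES = [0x38, 0xff, 0xff, 0x4f]

→ t0 |9d|93|38|ff|
→ t1 |38|74|ff|4f|
→ t2 |38|ff|ff|4f|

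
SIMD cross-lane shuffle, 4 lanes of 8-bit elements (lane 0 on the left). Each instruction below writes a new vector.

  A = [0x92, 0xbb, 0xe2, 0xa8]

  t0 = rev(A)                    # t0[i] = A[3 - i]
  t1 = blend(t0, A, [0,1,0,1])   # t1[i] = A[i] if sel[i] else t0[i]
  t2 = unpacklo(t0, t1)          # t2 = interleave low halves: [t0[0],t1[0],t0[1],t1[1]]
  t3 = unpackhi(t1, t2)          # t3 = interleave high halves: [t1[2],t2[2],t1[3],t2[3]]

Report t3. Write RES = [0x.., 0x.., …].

→ t0 |a8|e2|bb|92|
→ t1 |a8|bb|bb|a8|
→ t2 |a8|a8|e2|bb|
→ t3 |bb|e2|a8|bb|

RES = [ 0xbb  0xe2  0xa8  0xbb ]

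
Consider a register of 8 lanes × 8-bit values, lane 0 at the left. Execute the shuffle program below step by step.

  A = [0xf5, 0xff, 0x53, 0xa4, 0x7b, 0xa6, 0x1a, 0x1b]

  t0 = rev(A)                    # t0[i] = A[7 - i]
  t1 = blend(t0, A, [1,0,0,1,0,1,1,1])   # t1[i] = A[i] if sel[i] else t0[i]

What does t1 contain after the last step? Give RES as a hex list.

  t0: 1b 1a a6 7b a4 53 ff f5
  t1: f5 1a a6 a4 a4 a6 1a 1b

RES = [ 0xf5  0x1a  0xa6  0xa4  0xa4  0xa6  0x1a  0x1b ]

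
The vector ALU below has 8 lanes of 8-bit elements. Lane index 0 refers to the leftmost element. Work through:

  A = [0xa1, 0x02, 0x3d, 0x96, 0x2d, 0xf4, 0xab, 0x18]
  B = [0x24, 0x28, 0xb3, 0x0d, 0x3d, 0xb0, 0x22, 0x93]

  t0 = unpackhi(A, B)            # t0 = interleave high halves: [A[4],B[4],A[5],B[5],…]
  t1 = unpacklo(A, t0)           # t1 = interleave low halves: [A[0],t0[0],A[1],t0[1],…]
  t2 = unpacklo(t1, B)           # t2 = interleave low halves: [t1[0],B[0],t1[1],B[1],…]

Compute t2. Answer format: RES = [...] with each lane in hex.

RES = [ 0xa1  0x24  0x2d  0x28  0x02  0xb3  0x3d  0x0d ]

→ t0 |2d|3d|f4|b0|ab|22|18|93|
→ t1 |a1|2d|02|3d|3d|f4|96|b0|
→ t2 |a1|24|2d|28|02|b3|3d|0d|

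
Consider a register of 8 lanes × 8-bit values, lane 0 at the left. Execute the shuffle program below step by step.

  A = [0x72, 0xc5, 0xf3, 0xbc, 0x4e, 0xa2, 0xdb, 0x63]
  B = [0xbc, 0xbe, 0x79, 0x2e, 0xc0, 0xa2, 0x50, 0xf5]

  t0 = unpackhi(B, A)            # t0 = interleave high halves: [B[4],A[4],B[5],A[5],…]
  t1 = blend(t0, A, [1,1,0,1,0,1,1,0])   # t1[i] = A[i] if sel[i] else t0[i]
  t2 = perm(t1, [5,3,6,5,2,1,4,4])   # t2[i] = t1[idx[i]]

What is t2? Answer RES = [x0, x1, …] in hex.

RES = [0xa2, 0xbc, 0xdb, 0xa2, 0xa2, 0xc5, 0x50, 0x50]

t0 = [0xc0, 0x4e, 0xa2, 0xa2, 0x50, 0xdb, 0xf5, 0x63]
t1 = [0x72, 0xc5, 0xa2, 0xbc, 0x50, 0xa2, 0xdb, 0x63]
t2 = [0xa2, 0xbc, 0xdb, 0xa2, 0xa2, 0xc5, 0x50, 0x50]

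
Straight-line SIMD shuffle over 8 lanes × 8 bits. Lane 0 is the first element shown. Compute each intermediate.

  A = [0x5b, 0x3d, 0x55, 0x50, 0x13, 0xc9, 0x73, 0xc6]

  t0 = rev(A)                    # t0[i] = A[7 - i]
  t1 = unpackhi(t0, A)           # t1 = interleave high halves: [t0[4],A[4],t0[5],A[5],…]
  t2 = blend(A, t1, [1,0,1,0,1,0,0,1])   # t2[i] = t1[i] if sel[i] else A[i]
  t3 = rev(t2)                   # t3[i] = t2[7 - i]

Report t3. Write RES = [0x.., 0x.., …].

→ t0 |c6|73|c9|13|50|55|3d|5b|
→ t1 |50|13|55|c9|3d|73|5b|c6|
→ t2 |50|3d|55|50|3d|c9|73|c6|
→ t3 |c6|73|c9|3d|50|55|3d|50|

RES = [0xc6, 0x73, 0xc9, 0x3d, 0x50, 0x55, 0x3d, 0x50]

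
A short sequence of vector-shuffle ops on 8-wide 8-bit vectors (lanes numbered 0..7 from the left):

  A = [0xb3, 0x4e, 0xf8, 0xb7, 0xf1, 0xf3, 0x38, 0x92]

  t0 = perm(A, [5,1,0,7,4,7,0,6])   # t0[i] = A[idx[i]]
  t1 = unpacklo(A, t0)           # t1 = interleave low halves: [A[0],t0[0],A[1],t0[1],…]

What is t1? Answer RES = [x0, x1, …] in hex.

  t0: f3 4e b3 92 f1 92 b3 38
  t1: b3 f3 4e 4e f8 b3 b7 92

RES = [0xb3, 0xf3, 0x4e, 0x4e, 0xf8, 0xb3, 0xb7, 0x92]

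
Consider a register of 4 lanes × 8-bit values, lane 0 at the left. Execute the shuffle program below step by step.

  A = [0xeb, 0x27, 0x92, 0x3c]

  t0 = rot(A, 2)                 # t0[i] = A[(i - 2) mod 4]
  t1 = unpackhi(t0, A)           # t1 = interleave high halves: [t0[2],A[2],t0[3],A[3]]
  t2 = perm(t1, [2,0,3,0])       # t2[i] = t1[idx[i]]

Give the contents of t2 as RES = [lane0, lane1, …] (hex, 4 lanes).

  t0: 92 3c eb 27
  t1: eb 92 27 3c
  t2: 27 eb 3c eb

RES = [ 0x27  0xeb  0x3c  0xeb ]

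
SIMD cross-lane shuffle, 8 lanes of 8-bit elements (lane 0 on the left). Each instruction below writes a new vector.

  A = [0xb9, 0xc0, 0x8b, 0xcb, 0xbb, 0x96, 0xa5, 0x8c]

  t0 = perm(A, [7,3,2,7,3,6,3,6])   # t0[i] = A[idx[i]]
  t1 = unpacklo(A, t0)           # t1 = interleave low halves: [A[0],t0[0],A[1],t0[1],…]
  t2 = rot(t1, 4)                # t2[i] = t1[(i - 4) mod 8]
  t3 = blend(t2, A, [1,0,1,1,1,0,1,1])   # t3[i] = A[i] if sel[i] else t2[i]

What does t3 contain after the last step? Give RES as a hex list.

RES = [0xb9, 0x8b, 0x8b, 0xcb, 0xbb, 0x8c, 0xa5, 0x8c]

→ t0 |8c|cb|8b|8c|cb|a5|cb|a5|
→ t1 |b9|8c|c0|cb|8b|8b|cb|8c|
→ t2 |8b|8b|cb|8c|b9|8c|c0|cb|
→ t3 |b9|8b|8b|cb|bb|8c|a5|8c|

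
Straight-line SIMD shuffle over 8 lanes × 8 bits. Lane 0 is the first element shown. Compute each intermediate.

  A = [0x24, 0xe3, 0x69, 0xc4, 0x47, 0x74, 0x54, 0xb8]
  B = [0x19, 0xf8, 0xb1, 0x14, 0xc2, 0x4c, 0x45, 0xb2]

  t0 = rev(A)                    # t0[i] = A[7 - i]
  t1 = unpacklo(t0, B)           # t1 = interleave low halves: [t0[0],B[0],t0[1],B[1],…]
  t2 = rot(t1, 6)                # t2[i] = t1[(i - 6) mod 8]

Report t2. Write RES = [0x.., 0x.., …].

RES = [0x54, 0xf8, 0x74, 0xb1, 0x47, 0x14, 0xb8, 0x19]

t0 = [0xb8, 0x54, 0x74, 0x47, 0xc4, 0x69, 0xe3, 0x24]
t1 = [0xb8, 0x19, 0x54, 0xf8, 0x74, 0xb1, 0x47, 0x14]
t2 = [0x54, 0xf8, 0x74, 0xb1, 0x47, 0x14, 0xb8, 0x19]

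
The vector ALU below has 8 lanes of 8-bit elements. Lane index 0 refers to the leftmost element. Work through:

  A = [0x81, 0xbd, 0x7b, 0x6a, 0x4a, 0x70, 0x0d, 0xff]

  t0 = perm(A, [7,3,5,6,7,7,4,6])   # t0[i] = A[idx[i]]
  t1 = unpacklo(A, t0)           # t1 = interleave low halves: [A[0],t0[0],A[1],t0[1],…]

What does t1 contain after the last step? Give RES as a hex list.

  t0: ff 6a 70 0d ff ff 4a 0d
  t1: 81 ff bd 6a 7b 70 6a 0d

RES = [0x81, 0xff, 0xbd, 0x6a, 0x7b, 0x70, 0x6a, 0x0d]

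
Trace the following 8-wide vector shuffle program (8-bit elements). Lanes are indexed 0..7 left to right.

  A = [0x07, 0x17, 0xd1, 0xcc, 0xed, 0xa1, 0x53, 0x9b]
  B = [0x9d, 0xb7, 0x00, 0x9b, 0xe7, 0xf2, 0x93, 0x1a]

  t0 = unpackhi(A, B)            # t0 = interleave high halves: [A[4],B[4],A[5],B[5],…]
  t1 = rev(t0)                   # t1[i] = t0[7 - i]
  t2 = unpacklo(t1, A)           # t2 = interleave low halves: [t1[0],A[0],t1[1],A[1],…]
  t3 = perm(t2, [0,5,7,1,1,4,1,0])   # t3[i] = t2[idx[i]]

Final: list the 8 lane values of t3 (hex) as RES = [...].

RES = [ 0x1a  0xd1  0xcc  0x07  0x07  0x93  0x07  0x1a ]

  t0: ed e7 a1 f2 53 93 9b 1a
  t1: 1a 9b 93 53 f2 a1 e7 ed
  t2: 1a 07 9b 17 93 d1 53 cc
  t3: 1a d1 cc 07 07 93 07 1a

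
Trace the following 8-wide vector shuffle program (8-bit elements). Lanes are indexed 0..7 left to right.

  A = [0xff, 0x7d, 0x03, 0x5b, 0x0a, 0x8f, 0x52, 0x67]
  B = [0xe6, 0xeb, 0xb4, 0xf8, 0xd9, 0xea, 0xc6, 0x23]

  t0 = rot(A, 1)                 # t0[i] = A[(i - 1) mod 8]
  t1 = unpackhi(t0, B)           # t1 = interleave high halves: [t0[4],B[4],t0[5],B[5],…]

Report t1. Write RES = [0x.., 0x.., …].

RES = [0x5b, 0xd9, 0x0a, 0xea, 0x8f, 0xc6, 0x52, 0x23]

→ t0 |67|ff|7d|03|5b|0a|8f|52|
→ t1 |5b|d9|0a|ea|8f|c6|52|23|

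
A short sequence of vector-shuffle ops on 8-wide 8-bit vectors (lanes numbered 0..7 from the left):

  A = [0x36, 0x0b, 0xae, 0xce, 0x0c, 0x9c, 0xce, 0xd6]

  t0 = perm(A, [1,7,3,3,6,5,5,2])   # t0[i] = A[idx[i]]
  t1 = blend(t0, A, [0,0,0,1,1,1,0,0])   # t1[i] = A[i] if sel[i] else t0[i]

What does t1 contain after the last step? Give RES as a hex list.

  t0: 0b d6 ce ce ce 9c 9c ae
  t1: 0b d6 ce ce 0c 9c 9c ae

RES = [0x0b, 0xd6, 0xce, 0xce, 0x0c, 0x9c, 0x9c, 0xae]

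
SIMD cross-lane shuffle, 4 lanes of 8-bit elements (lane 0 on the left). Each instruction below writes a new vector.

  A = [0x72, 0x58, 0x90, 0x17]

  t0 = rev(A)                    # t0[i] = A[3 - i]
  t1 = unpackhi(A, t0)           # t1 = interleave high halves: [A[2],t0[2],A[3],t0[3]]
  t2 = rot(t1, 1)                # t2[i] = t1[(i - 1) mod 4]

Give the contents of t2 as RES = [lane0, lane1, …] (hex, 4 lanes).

RES = [ 0x72  0x90  0x58  0x17 ]

  t0: 17 90 58 72
  t1: 90 58 17 72
  t2: 72 90 58 17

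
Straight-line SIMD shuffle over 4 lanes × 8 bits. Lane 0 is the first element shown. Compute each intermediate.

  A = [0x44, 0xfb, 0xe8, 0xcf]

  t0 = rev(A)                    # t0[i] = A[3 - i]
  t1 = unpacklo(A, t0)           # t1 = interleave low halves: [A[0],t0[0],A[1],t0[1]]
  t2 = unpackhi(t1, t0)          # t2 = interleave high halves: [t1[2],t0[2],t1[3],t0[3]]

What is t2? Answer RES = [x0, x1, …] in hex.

RES = [0xfb, 0xfb, 0xe8, 0x44]

  t0: cf e8 fb 44
  t1: 44 cf fb e8
  t2: fb fb e8 44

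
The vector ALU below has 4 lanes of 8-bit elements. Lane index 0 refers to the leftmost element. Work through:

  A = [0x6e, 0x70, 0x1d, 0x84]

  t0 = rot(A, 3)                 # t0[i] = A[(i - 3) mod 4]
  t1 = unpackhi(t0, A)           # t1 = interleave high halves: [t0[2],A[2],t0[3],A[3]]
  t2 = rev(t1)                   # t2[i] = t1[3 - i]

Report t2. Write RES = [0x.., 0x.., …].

t0 = [0x70, 0x1d, 0x84, 0x6e]
t1 = [0x84, 0x1d, 0x6e, 0x84]
t2 = [0x84, 0x6e, 0x1d, 0x84]

RES = [0x84, 0x6e, 0x1d, 0x84]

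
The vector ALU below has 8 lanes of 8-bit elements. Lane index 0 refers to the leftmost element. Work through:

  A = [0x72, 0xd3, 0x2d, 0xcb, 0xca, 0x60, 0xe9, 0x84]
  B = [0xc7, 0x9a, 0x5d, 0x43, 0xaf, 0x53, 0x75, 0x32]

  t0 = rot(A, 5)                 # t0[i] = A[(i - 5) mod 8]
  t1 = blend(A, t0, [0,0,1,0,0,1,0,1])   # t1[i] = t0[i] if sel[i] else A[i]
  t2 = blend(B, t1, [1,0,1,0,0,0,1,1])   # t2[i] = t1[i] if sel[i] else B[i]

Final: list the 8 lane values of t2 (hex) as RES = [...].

RES = [0x72, 0x9a, 0x60, 0x43, 0xaf, 0x53, 0xe9, 0x2d]

  t0: cb ca 60 e9 84 72 d3 2d
  t1: 72 d3 60 cb ca 72 e9 2d
  t2: 72 9a 60 43 af 53 e9 2d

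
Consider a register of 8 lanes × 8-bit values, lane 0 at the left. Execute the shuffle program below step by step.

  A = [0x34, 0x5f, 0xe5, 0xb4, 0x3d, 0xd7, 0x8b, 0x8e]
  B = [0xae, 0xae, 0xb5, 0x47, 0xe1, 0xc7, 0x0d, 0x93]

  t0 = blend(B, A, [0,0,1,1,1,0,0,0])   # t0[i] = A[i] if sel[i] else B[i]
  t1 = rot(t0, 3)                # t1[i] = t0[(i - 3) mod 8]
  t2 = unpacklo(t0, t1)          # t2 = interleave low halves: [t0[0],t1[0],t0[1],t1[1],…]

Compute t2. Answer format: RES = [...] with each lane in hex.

t0 = [0xae, 0xae, 0xe5, 0xb4, 0x3d, 0xc7, 0x0d, 0x93]
t1 = [0xc7, 0x0d, 0x93, 0xae, 0xae, 0xe5, 0xb4, 0x3d]
t2 = [0xae, 0xc7, 0xae, 0x0d, 0xe5, 0x93, 0xb4, 0xae]

RES = [0xae, 0xc7, 0xae, 0x0d, 0xe5, 0x93, 0xb4, 0xae]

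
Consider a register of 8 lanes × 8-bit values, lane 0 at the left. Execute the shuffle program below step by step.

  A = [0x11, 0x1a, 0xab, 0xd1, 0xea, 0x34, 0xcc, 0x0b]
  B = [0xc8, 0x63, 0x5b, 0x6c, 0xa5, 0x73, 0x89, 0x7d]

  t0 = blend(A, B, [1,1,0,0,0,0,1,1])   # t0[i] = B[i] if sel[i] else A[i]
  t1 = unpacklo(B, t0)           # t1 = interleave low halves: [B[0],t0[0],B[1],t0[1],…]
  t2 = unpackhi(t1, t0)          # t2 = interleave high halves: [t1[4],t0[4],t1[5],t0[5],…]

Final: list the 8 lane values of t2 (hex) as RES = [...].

  t0: c8 63 ab d1 ea 34 89 7d
  t1: c8 c8 63 63 5b ab 6c d1
  t2: 5b ea ab 34 6c 89 d1 7d

RES = [0x5b, 0xea, 0xab, 0x34, 0x6c, 0x89, 0xd1, 0x7d]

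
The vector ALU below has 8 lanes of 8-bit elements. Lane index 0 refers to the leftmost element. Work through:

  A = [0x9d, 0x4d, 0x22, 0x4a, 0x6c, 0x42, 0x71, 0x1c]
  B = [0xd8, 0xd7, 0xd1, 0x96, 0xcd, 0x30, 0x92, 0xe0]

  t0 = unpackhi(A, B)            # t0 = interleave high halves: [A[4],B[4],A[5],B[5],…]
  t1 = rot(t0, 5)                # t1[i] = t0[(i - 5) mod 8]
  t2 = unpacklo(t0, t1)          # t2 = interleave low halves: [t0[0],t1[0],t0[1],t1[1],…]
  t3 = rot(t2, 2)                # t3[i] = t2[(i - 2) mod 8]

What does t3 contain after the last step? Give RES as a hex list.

RES = [0x30, 0x1c, 0x6c, 0x30, 0xcd, 0x71, 0x42, 0x92]

→ t0 |6c|cd|42|30|71|92|1c|e0|
→ t1 |30|71|92|1c|e0|6c|cd|42|
→ t2 |6c|30|cd|71|42|92|30|1c|
→ t3 |30|1c|6c|30|cd|71|42|92|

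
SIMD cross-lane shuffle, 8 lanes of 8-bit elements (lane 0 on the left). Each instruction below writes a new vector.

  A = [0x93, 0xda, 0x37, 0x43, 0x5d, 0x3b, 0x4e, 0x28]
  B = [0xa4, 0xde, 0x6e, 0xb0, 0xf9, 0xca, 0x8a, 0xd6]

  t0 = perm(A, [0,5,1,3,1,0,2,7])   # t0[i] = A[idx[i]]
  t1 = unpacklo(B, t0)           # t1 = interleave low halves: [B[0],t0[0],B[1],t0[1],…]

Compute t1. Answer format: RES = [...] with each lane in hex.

→ t0 |93|3b|da|43|da|93|37|28|
→ t1 |a4|93|de|3b|6e|da|b0|43|

RES = [0xa4, 0x93, 0xde, 0x3b, 0x6e, 0xda, 0xb0, 0x43]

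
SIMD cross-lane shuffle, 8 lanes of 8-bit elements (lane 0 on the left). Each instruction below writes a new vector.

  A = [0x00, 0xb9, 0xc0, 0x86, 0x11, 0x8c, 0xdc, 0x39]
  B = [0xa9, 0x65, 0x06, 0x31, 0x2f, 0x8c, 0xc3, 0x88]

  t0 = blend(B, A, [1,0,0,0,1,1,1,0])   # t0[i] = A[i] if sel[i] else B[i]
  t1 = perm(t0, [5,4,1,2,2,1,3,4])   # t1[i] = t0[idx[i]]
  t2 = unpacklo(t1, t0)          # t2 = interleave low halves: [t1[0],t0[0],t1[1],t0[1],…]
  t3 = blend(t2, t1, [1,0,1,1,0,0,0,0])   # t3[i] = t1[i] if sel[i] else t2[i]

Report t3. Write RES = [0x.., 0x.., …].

RES = [0x8c, 0x00, 0x65, 0x06, 0x65, 0x06, 0x06, 0x31]

t0 = [0x00, 0x65, 0x06, 0x31, 0x11, 0x8c, 0xdc, 0x88]
t1 = [0x8c, 0x11, 0x65, 0x06, 0x06, 0x65, 0x31, 0x11]
t2 = [0x8c, 0x00, 0x11, 0x65, 0x65, 0x06, 0x06, 0x31]
t3 = [0x8c, 0x00, 0x65, 0x06, 0x65, 0x06, 0x06, 0x31]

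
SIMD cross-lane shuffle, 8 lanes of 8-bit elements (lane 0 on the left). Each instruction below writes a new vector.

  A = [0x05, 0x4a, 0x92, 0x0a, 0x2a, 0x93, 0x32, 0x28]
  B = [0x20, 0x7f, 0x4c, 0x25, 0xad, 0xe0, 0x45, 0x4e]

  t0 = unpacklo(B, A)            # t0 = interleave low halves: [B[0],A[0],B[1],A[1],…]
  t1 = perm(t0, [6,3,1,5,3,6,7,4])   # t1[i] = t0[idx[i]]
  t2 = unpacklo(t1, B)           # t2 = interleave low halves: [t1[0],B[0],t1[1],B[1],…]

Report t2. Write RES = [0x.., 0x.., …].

→ t0 |20|05|7f|4a|4c|92|25|0a|
→ t1 |25|4a|05|92|4a|25|0a|4c|
→ t2 |25|20|4a|7f|05|4c|92|25|

RES = [ 0x25  0x20  0x4a  0x7f  0x05  0x4c  0x92  0x25 ]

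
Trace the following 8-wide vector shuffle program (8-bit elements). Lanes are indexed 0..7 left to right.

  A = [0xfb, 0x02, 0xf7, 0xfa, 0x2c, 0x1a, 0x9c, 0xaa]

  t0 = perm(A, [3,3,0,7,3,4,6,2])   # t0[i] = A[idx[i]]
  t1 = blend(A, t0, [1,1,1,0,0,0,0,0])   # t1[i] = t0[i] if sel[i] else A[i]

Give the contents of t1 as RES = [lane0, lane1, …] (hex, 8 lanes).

RES = [ 0xfa  0xfa  0xfb  0xfa  0x2c  0x1a  0x9c  0xaa ]

  t0: fa fa fb aa fa 2c 9c f7
  t1: fa fa fb fa 2c 1a 9c aa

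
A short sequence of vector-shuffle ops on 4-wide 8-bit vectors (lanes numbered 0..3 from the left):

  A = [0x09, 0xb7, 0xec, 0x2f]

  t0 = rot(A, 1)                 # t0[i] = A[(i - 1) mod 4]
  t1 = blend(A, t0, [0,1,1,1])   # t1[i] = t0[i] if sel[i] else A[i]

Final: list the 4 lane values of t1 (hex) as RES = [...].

  t0: 2f 09 b7 ec
  t1: 09 09 b7 ec

RES = [ 0x09  0x09  0xb7  0xec ]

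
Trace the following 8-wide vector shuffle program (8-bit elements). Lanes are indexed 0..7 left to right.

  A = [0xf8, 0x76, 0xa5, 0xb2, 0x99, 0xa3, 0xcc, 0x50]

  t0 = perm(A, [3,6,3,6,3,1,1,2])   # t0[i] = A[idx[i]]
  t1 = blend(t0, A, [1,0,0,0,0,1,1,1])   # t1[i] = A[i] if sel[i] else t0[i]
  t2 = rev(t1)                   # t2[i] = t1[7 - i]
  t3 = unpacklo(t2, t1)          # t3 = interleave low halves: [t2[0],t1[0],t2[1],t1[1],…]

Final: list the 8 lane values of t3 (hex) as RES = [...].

t0 = [0xb2, 0xcc, 0xb2, 0xcc, 0xb2, 0x76, 0x76, 0xa5]
t1 = [0xf8, 0xcc, 0xb2, 0xcc, 0xb2, 0xa3, 0xcc, 0x50]
t2 = [0x50, 0xcc, 0xa3, 0xb2, 0xcc, 0xb2, 0xcc, 0xf8]
t3 = [0x50, 0xf8, 0xcc, 0xcc, 0xa3, 0xb2, 0xb2, 0xcc]

RES = [ 0x50  0xf8  0xcc  0xcc  0xa3  0xb2  0xb2  0xcc ]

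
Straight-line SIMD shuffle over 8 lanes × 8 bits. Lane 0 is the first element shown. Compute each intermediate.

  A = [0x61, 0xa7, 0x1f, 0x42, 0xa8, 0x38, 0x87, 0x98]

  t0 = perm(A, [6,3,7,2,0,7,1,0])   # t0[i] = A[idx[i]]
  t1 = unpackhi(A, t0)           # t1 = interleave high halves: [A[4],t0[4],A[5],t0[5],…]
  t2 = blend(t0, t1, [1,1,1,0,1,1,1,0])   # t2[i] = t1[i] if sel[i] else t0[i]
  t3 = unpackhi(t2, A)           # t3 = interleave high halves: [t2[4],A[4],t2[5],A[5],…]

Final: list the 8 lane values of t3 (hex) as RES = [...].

RES = [ 0x87  0xa8  0xa7  0x38  0x98  0x87  0x61  0x98 ]

→ t0 |87|42|98|1f|61|98|a7|61|
→ t1 |a8|61|38|98|87|a7|98|61|
→ t2 |a8|61|38|1f|87|a7|98|61|
→ t3 |87|a8|a7|38|98|87|61|98|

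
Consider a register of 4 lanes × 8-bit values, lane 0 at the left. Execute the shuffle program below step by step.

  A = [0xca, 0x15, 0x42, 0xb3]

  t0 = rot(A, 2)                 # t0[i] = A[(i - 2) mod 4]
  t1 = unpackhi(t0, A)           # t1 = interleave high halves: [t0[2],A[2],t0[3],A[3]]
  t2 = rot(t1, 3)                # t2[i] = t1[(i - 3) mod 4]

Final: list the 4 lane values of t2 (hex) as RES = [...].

RES = [0x42, 0x15, 0xb3, 0xca]

  t0: 42 b3 ca 15
  t1: ca 42 15 b3
  t2: 42 15 b3 ca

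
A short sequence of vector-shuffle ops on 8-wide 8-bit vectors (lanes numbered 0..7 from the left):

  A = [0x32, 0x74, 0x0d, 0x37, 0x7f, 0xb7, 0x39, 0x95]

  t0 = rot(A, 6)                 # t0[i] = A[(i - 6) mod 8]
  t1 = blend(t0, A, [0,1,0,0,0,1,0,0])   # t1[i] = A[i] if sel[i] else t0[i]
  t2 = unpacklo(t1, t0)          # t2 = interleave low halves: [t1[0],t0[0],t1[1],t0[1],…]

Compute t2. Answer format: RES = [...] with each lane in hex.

RES = [ 0x0d  0x0d  0x74  0x37  0x7f  0x7f  0xb7  0xb7 ]

→ t0 |0d|37|7f|b7|39|95|32|74|
→ t1 |0d|74|7f|b7|39|b7|32|74|
→ t2 |0d|0d|74|37|7f|7f|b7|b7|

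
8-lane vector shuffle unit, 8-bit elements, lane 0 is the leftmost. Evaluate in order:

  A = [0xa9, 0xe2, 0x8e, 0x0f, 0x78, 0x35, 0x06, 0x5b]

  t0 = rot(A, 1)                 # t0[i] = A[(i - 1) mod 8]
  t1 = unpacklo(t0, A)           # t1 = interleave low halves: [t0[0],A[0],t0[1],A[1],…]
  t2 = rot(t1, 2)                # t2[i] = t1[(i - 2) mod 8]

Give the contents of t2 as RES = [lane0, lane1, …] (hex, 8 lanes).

t0 = [0x5b, 0xa9, 0xe2, 0x8e, 0x0f, 0x78, 0x35, 0x06]
t1 = [0x5b, 0xa9, 0xa9, 0xe2, 0xe2, 0x8e, 0x8e, 0x0f]
t2 = [0x8e, 0x0f, 0x5b, 0xa9, 0xa9, 0xe2, 0xe2, 0x8e]

RES = [0x8e, 0x0f, 0x5b, 0xa9, 0xa9, 0xe2, 0xe2, 0x8e]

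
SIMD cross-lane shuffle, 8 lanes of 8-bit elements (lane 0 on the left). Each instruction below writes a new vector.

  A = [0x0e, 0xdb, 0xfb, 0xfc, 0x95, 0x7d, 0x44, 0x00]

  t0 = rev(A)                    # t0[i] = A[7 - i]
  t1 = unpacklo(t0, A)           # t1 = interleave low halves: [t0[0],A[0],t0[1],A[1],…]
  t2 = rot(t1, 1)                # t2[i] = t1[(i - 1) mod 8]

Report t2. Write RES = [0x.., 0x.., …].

  t0: 00 44 7d 95 fc fb db 0e
  t1: 00 0e 44 db 7d fb 95 fc
  t2: fc 00 0e 44 db 7d fb 95

RES = [ 0xfc  0x00  0x0e  0x44  0xdb  0x7d  0xfb  0x95 ]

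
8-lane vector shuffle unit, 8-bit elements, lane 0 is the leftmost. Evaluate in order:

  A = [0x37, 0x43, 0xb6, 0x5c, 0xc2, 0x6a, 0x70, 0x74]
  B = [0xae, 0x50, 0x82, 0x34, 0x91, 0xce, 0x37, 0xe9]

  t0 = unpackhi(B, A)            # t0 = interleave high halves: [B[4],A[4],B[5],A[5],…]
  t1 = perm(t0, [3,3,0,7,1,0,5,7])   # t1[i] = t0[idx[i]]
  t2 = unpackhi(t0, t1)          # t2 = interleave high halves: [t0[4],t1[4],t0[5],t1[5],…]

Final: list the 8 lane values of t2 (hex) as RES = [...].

→ t0 |91|c2|ce|6a|37|70|e9|74|
→ t1 |6a|6a|91|74|c2|91|70|74|
→ t2 |37|c2|70|91|e9|70|74|74|

RES = [ 0x37  0xc2  0x70  0x91  0xe9  0x70  0x74  0x74 ]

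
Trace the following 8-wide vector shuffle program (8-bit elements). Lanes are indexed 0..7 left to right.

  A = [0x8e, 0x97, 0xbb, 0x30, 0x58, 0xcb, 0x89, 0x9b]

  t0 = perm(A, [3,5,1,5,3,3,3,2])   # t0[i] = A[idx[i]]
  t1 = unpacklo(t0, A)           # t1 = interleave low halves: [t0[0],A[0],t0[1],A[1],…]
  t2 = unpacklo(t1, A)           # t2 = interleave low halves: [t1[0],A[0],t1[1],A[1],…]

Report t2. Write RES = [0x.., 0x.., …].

RES = [ 0x30  0x8e  0x8e  0x97  0xcb  0xbb  0x97  0x30 ]

→ t0 |30|cb|97|cb|30|30|30|bb|
→ t1 |30|8e|cb|97|97|bb|cb|30|
→ t2 |30|8e|8e|97|cb|bb|97|30|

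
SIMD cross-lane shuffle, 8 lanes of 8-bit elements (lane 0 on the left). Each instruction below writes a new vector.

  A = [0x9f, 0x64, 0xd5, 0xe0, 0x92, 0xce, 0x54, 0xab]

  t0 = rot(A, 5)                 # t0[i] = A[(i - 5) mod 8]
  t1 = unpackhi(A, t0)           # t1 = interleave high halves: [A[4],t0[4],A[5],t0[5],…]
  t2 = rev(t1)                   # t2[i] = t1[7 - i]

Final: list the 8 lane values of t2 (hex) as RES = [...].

  t0: e0 92 ce 54 ab 9f 64 d5
  t1: 92 ab ce 9f 54 64 ab d5
  t2: d5 ab 64 54 9f ce ab 92

RES = [ 0xd5  0xab  0x64  0x54  0x9f  0xce  0xab  0x92 ]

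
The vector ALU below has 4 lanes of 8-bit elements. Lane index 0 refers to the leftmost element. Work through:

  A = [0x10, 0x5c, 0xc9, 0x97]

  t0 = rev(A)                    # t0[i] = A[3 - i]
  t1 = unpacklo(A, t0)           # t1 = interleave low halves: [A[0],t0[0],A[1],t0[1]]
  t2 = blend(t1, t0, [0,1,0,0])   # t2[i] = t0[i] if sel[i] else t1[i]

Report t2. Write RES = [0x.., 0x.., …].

RES = [0x10, 0xc9, 0x5c, 0xc9]

  t0: 97 c9 5c 10
  t1: 10 97 5c c9
  t2: 10 c9 5c c9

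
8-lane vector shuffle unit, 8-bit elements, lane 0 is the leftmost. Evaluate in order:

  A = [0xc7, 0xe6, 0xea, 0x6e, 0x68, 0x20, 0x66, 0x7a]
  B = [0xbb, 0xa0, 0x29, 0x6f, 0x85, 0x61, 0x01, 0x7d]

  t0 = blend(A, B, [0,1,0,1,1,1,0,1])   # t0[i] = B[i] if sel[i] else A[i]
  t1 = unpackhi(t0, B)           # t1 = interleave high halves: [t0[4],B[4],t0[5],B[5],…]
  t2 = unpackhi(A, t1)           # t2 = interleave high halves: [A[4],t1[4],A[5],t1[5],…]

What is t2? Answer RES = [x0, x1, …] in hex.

t0 = [0xc7, 0xa0, 0xea, 0x6f, 0x85, 0x61, 0x66, 0x7d]
t1 = [0x85, 0x85, 0x61, 0x61, 0x66, 0x01, 0x7d, 0x7d]
t2 = [0x68, 0x66, 0x20, 0x01, 0x66, 0x7d, 0x7a, 0x7d]

RES = [ 0x68  0x66  0x20  0x01  0x66  0x7d  0x7a  0x7d ]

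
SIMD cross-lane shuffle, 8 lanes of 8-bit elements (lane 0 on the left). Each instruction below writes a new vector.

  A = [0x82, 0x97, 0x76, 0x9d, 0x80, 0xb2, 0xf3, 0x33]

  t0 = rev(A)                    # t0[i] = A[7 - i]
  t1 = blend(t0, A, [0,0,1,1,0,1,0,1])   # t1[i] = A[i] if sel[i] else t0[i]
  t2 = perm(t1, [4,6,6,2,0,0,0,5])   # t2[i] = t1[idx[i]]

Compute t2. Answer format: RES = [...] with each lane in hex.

t0 = [0x33, 0xf3, 0xb2, 0x80, 0x9d, 0x76, 0x97, 0x82]
t1 = [0x33, 0xf3, 0x76, 0x9d, 0x9d, 0xb2, 0x97, 0x33]
t2 = [0x9d, 0x97, 0x97, 0x76, 0x33, 0x33, 0x33, 0xb2]

RES = [ 0x9d  0x97  0x97  0x76  0x33  0x33  0x33  0xb2 ]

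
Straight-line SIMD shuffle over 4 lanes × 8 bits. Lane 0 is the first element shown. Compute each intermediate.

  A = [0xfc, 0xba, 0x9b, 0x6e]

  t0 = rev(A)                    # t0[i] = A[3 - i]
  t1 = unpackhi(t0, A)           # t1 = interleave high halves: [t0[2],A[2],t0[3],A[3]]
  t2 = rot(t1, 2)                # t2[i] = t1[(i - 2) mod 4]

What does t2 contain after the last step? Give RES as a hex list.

t0 = [0x6e, 0x9b, 0xba, 0xfc]
t1 = [0xba, 0x9b, 0xfc, 0x6e]
t2 = [0xfc, 0x6e, 0xba, 0x9b]

RES = [ 0xfc  0x6e  0xba  0x9b ]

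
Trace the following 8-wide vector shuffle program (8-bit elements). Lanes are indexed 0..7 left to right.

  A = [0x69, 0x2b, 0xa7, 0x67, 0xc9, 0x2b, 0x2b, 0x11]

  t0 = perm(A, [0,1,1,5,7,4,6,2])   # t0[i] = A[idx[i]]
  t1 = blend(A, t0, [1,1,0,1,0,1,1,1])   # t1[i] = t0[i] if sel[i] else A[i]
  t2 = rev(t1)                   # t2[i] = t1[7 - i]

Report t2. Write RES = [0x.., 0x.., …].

RES = [0xa7, 0x2b, 0xc9, 0xc9, 0x2b, 0xa7, 0x2b, 0x69]

  t0: 69 2b 2b 2b 11 c9 2b a7
  t1: 69 2b a7 2b c9 c9 2b a7
  t2: a7 2b c9 c9 2b a7 2b 69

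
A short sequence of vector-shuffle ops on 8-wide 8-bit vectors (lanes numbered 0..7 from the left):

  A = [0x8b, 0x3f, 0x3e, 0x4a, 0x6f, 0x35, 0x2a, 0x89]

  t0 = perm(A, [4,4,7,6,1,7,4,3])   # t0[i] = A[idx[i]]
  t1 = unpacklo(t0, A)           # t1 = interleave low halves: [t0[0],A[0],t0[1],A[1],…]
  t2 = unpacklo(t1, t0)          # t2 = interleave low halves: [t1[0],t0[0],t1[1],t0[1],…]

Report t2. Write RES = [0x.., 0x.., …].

→ t0 |6f|6f|89|2a|3f|89|6f|4a|
→ t1 |6f|8b|6f|3f|89|3e|2a|4a|
→ t2 |6f|6f|8b|6f|6f|89|3f|2a|

RES = [0x6f, 0x6f, 0x8b, 0x6f, 0x6f, 0x89, 0x3f, 0x2a]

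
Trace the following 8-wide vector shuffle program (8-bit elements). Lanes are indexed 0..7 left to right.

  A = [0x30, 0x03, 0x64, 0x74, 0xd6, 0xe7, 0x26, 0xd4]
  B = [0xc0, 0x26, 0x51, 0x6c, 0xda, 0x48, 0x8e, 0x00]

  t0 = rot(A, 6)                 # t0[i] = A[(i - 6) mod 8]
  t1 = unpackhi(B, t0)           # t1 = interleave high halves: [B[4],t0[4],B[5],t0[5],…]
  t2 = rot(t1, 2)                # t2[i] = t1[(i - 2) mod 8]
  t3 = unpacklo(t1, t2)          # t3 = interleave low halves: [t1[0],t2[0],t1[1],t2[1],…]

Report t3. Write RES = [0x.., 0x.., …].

  t0: 64 74 d6 e7 26 d4 30 03
  t1: da 26 48 d4 8e 30 00 03
  t2: 00 03 da 26 48 d4 8e 30
  t3: da 00 26 03 48 da d4 26

RES = [0xda, 0x00, 0x26, 0x03, 0x48, 0xda, 0xd4, 0x26]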